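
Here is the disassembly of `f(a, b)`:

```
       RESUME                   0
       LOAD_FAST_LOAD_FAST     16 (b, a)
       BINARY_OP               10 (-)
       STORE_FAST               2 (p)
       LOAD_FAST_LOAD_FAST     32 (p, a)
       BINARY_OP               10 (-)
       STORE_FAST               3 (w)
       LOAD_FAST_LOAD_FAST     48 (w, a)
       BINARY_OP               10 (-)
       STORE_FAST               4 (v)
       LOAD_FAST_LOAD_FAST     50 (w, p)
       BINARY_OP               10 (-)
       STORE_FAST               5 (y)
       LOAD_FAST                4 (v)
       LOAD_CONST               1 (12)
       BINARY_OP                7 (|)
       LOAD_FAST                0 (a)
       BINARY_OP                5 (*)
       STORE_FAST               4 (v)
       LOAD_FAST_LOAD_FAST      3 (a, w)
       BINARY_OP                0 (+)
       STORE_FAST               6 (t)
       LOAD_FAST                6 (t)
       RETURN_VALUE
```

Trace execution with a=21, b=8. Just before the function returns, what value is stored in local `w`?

LOAD_FAST_LOAD_FAST b,a → push 8,21. Stack: [8, 21]
BINARY_OP - → 8 - 21 = -13. Stack: [-13]
STORE_FAST p → p=-13. Stack: []
LOAD_FAST_LOAD_FAST p,a → push -13,21. Stack: [-13, 21]
BINARY_OP - → -13 - 21 = -34. Stack: [-34]
STORE_FAST w → w=-34. Stack: []
LOAD_FAST_LOAD_FAST w,a → push -34,21. Stack: [-34, 21]
BINARY_OP - → -34 - 21 = -55. Stack: [-55]
STORE_FAST v → v=-55. Stack: []
LOAD_FAST_LOAD_FAST w,p → push -34,-13. Stack: [-34, -13]
BINARY_OP - → -34 - -13 = -21. Stack: [-21]
STORE_FAST y → y=-21. Stack: []
LOAD_FAST v → push -55. Stack: [-55]
LOAD_CONST → push 12. Stack: [-55, 12]
BINARY_OP | → -55 | 12 = -51. Stack: [-51]
LOAD_FAST a → push 21. Stack: [-51, 21]
BINARY_OP * → -51 * 21 = -1071. Stack: [-1071]
STORE_FAST v → v=-1071. Stack: []
LOAD_FAST_LOAD_FAST a,w → push 21,-34. Stack: [21, -34]
BINARY_OP + → 21 + -34 = -13. Stack: [-13]
STORE_FAST t → t=-13. Stack: []
LOAD_FAST t → push -13. Stack: [-13]
RETURN_VALUE → return -13.

-34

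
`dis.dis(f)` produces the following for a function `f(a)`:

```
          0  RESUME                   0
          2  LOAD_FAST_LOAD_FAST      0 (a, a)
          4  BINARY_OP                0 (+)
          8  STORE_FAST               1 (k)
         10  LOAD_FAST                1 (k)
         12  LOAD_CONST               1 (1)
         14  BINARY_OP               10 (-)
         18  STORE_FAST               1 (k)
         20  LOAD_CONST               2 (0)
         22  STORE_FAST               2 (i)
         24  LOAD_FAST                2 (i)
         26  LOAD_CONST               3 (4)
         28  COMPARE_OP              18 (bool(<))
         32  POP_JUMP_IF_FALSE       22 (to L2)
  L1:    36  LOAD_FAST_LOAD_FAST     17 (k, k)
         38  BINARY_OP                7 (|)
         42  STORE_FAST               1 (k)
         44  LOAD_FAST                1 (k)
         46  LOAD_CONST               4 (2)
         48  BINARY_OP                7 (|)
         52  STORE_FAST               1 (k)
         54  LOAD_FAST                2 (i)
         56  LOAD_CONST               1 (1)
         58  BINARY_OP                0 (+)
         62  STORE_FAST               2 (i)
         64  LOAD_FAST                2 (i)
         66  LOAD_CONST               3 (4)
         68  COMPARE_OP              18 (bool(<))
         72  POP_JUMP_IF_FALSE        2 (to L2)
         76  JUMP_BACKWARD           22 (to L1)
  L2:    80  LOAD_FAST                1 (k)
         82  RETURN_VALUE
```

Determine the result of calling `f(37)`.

LOAD_FAST_LOAD_FAST a,a → push 37,37
BINARY_OP + → 37 + 37 = 74
STORE_FAST k → k=74
LOAD_FAST k → push 74
LOAD_CONST → push 1
BINARY_OP - → 74 - 1 = 73
STORE_FAST k → k=73
LOAD_CONST → push 0
STORE_FAST i → i=0
LOAD_FAST i → push 0
LOAD_CONST → push 4
COMPARE_OP bool(<) → 0 vs 4 = True
POP_JUMP_IF_FALSE → pop True; no jump
LOAD_FAST_LOAD_FAST k,k → push 73,73
BINARY_OP | → 73 | 73 = 73
STORE_FAST k → k=73
LOAD_FAST k → push 73
LOAD_CONST → push 2
BINARY_OP | → 73 | 2 = 75
STORE_FAST k → k=75
LOAD_FAST i → push 0
LOAD_CONST → push 1
BINARY_OP + → 0 + 1 = 1
STORE_FAST i → i=1
LOAD_FAST i → push 1
LOAD_CONST → push 4
COMPARE_OP bool(<) → 1 vs 4 = True
POP_JUMP_IF_FALSE → pop True; no jump
LOAD_FAST_LOAD_FAST k,k → push 75,75
BINARY_OP | → 75 | 75 = 75
STORE_FAST k → k=75
LOAD_FAST k → push 75
LOAD_CONST → push 2
BINARY_OP | → 75 | 2 = 75
STORE_FAST k → k=75
LOAD_FAST i → push 1
LOAD_CONST → push 1
BINARY_OP + → 1 + 1 = 2
STORE_FAST i → i=2
LOAD_FAST i → push 2
LOAD_CONST → push 4
COMPARE_OP bool(<) → 2 vs 4 = True
POP_JUMP_IF_FALSE → pop True; no jump
LOAD_FAST_LOAD_FAST k,k → push 75,75
BINARY_OP | → 75 | 75 = 75
STORE_FAST k → k=75
LOAD_FAST k → push 75
LOAD_CONST → push 2
BINARY_OP | → 75 | 2 = 75
STORE_FAST k → k=75
LOAD_FAST i → push 2
LOAD_CONST → push 1
BINARY_OP + → 2 + 1 = 3
STORE_FAST i → i=3
LOAD_FAST i → push 3
LOAD_CONST → push 4
COMPARE_OP bool(<) → 3 vs 4 = True
POP_JUMP_IF_FALSE → pop True; no jump
LOAD_FAST_LOAD_FAST k,k → push 75,75
BINARY_OP | → 75 | 75 = 75
STORE_FAST k → k=75
LOAD_FAST k → push 75
LOAD_CONST → push 2
BINARY_OP | → 75 | 2 = 75
STORE_FAST k → k=75
LOAD_FAST i → push 3
LOAD_CONST → push 1
BINARY_OP + → 3 + 1 = 4
STORE_FAST i → i=4
LOAD_FAST i → push 4
LOAD_CONST → push 4
COMPARE_OP bool(<) → 4 vs 4 = False
POP_JUMP_IF_FALSE → pop False; jump
LOAD_FAST k → push 75
RETURN_VALUE → return 75.

75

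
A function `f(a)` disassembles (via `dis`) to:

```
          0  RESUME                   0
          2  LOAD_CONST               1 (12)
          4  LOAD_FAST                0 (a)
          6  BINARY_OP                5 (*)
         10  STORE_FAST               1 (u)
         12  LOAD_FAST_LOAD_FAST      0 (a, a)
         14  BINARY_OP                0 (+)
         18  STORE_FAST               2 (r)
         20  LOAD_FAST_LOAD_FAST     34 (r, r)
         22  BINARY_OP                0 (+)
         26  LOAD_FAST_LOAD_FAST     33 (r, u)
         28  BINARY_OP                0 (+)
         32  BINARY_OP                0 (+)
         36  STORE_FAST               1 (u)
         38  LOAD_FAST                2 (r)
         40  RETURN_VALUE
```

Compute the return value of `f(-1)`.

LOAD_CONST → push 12. Stack: [12]
LOAD_FAST a → push -1. Stack: [12, -1]
BINARY_OP * → 12 * -1 = -12. Stack: [-12]
STORE_FAST u → u=-12. Stack: []
LOAD_FAST_LOAD_FAST a,a → push -1,-1. Stack: [-1, -1]
BINARY_OP + → -1 + -1 = -2. Stack: [-2]
STORE_FAST r → r=-2. Stack: []
LOAD_FAST_LOAD_FAST r,r → push -2,-2. Stack: [-2, -2]
BINARY_OP + → -2 + -2 = -4. Stack: [-4]
LOAD_FAST_LOAD_FAST r,u → push -2,-12. Stack: [-4, -2, -12]
BINARY_OP + → -2 + -12 = -14. Stack: [-4, -14]
BINARY_OP + → -4 + -14 = -18. Stack: [-18]
STORE_FAST u → u=-18. Stack: []
LOAD_FAST r → push -2. Stack: [-2]
RETURN_VALUE → return -2.

-2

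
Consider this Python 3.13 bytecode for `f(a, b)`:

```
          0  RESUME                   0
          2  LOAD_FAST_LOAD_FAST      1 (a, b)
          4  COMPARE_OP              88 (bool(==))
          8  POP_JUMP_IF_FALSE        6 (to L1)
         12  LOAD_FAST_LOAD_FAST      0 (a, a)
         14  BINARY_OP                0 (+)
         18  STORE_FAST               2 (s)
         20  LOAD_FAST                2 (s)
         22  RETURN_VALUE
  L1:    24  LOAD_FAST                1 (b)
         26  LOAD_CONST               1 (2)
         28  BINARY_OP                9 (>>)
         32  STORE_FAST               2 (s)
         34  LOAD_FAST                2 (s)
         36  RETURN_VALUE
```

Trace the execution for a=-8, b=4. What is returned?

LOAD_FAST_LOAD_FAST a,b → push -8,4. Stack: [-8, 4]
COMPARE_OP bool(==) → -8 vs 4 = False. Stack: [False]
POP_JUMP_IF_FALSE → pop False; jump. Stack: []
LOAD_FAST b → push 4. Stack: [4]
LOAD_CONST → push 2. Stack: [4, 2]
BINARY_OP >> → 4 >> 2 = 1. Stack: [1]
STORE_FAST s → s=1. Stack: []
LOAD_FAST s → push 1. Stack: [1]
RETURN_VALUE → return 1.

1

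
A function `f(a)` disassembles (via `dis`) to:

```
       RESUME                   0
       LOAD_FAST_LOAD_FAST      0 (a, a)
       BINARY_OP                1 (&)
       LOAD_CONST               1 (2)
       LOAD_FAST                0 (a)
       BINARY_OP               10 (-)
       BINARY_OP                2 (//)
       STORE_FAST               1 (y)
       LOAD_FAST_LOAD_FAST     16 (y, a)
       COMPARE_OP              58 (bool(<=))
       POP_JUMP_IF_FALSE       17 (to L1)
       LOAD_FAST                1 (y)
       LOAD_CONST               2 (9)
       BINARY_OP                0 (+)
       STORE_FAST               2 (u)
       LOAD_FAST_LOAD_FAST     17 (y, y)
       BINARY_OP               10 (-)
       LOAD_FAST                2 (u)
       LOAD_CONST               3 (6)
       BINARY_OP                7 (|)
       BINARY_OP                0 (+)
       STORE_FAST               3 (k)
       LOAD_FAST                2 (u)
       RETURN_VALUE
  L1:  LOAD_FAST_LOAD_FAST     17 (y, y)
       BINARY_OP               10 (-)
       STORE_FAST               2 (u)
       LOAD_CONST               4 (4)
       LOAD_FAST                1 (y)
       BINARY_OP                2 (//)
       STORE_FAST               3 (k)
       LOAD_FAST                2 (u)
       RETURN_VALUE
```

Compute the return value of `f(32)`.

LOAD_FAST_LOAD_FAST a,a → push 32,32. Stack: [32, 32]
BINARY_OP & → 32 & 32 = 32. Stack: [32]
LOAD_CONST → push 2. Stack: [32, 2]
LOAD_FAST a → push 32. Stack: [32, 2, 32]
BINARY_OP - → 2 - 32 = -30. Stack: [32, -30]
BINARY_OP // → 32 // -30 = -2. Stack: [-2]
STORE_FAST y → y=-2. Stack: []
LOAD_FAST_LOAD_FAST y,a → push -2,32. Stack: [-2, 32]
COMPARE_OP bool(<=) → -2 vs 32 = True. Stack: [True]
POP_JUMP_IF_FALSE → pop True; no jump. Stack: []
LOAD_FAST y → push -2. Stack: [-2]
LOAD_CONST → push 9. Stack: [-2, 9]
BINARY_OP + → -2 + 9 = 7. Stack: [7]
STORE_FAST u → u=7. Stack: []
LOAD_FAST_LOAD_FAST y,y → push -2,-2. Stack: [-2, -2]
BINARY_OP - → -2 - -2 = 0. Stack: [0]
LOAD_FAST u → push 7. Stack: [0, 7]
LOAD_CONST → push 6. Stack: [0, 7, 6]
BINARY_OP | → 7 | 6 = 7. Stack: [0, 7]
BINARY_OP + → 0 + 7 = 7. Stack: [7]
STORE_FAST k → k=7. Stack: []
LOAD_FAST u → push 7. Stack: [7]
RETURN_VALUE → return 7.

7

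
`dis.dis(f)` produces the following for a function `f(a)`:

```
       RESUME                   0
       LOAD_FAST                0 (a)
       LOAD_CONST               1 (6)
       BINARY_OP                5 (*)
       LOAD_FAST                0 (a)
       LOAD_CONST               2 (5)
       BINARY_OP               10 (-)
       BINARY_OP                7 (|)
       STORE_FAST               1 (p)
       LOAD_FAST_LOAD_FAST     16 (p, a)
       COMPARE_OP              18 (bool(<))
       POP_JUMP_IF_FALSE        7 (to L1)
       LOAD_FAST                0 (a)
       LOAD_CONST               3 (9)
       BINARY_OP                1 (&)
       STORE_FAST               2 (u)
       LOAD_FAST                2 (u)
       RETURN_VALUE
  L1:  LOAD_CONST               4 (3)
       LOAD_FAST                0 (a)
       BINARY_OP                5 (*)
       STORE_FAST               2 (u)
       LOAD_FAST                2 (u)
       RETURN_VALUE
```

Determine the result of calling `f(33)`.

99

LOAD_FAST a → push 33. Stack: [33]
LOAD_CONST → push 6. Stack: [33, 6]
BINARY_OP * → 33 * 6 = 198. Stack: [198]
LOAD_FAST a → push 33. Stack: [198, 33]
LOAD_CONST → push 5. Stack: [198, 33, 5]
BINARY_OP - → 33 - 5 = 28. Stack: [198, 28]
BINARY_OP | → 198 | 28 = 222. Stack: [222]
STORE_FAST p → p=222. Stack: []
LOAD_FAST_LOAD_FAST p,a → push 222,33. Stack: [222, 33]
COMPARE_OP bool(<) → 222 vs 33 = False. Stack: [False]
POP_JUMP_IF_FALSE → pop False; jump. Stack: []
LOAD_CONST → push 3. Stack: [3]
LOAD_FAST a → push 33. Stack: [3, 33]
BINARY_OP * → 3 * 33 = 99. Stack: [99]
STORE_FAST u → u=99. Stack: []
LOAD_FAST u → push 99. Stack: [99]
RETURN_VALUE → return 99.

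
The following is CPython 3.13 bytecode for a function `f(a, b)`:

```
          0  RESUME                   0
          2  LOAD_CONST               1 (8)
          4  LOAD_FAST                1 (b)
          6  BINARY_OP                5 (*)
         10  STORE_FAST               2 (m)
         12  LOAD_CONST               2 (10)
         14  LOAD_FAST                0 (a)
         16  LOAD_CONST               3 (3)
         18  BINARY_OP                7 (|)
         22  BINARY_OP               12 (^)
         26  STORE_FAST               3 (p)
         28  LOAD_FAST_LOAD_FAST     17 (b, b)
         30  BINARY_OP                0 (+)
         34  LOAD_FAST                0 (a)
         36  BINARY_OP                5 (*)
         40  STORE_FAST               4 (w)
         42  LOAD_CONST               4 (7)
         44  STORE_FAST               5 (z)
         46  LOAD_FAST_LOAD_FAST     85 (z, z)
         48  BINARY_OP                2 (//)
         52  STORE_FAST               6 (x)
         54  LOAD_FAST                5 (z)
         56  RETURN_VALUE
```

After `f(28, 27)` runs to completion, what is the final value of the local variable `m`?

LOAD_CONST → push 8. Stack: [8]
LOAD_FAST b → push 27. Stack: [8, 27]
BINARY_OP * → 8 * 27 = 216. Stack: [216]
STORE_FAST m → m=216. Stack: []
LOAD_CONST → push 10. Stack: [10]
LOAD_FAST a → push 28. Stack: [10, 28]
LOAD_CONST → push 3. Stack: [10, 28, 3]
BINARY_OP | → 28 | 3 = 31. Stack: [10, 31]
BINARY_OP ^ → 10 ^ 31 = 21. Stack: [21]
STORE_FAST p → p=21. Stack: []
LOAD_FAST_LOAD_FAST b,b → push 27,27. Stack: [27, 27]
BINARY_OP + → 27 + 27 = 54. Stack: [54]
LOAD_FAST a → push 28. Stack: [54, 28]
BINARY_OP * → 54 * 28 = 1512. Stack: [1512]
STORE_FAST w → w=1512. Stack: []
LOAD_CONST → push 7. Stack: [7]
STORE_FAST z → z=7. Stack: []
LOAD_FAST_LOAD_FAST z,z → push 7,7. Stack: [7, 7]
BINARY_OP // → 7 // 7 = 1. Stack: [1]
STORE_FAST x → x=1. Stack: []
LOAD_FAST z → push 7. Stack: [7]
RETURN_VALUE → return 7.

216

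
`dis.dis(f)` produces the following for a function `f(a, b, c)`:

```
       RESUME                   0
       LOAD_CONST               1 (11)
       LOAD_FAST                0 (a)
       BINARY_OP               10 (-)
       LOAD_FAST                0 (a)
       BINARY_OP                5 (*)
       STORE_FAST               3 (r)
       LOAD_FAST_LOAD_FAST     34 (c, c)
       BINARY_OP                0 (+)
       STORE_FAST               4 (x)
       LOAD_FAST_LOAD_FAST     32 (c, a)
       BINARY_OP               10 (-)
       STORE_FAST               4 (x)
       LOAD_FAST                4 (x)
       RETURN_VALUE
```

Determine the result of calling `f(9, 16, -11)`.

-20

LOAD_CONST → push 11. Stack: [11]
LOAD_FAST a → push 9. Stack: [11, 9]
BINARY_OP - → 11 - 9 = 2. Stack: [2]
LOAD_FAST a → push 9. Stack: [2, 9]
BINARY_OP * → 2 * 9 = 18. Stack: [18]
STORE_FAST r → r=18. Stack: []
LOAD_FAST_LOAD_FAST c,c → push -11,-11. Stack: [-11, -11]
BINARY_OP + → -11 + -11 = -22. Stack: [-22]
STORE_FAST x → x=-22. Stack: []
LOAD_FAST_LOAD_FAST c,a → push -11,9. Stack: [-11, 9]
BINARY_OP - → -11 - 9 = -20. Stack: [-20]
STORE_FAST x → x=-20. Stack: []
LOAD_FAST x → push -20. Stack: [-20]
RETURN_VALUE → return -20.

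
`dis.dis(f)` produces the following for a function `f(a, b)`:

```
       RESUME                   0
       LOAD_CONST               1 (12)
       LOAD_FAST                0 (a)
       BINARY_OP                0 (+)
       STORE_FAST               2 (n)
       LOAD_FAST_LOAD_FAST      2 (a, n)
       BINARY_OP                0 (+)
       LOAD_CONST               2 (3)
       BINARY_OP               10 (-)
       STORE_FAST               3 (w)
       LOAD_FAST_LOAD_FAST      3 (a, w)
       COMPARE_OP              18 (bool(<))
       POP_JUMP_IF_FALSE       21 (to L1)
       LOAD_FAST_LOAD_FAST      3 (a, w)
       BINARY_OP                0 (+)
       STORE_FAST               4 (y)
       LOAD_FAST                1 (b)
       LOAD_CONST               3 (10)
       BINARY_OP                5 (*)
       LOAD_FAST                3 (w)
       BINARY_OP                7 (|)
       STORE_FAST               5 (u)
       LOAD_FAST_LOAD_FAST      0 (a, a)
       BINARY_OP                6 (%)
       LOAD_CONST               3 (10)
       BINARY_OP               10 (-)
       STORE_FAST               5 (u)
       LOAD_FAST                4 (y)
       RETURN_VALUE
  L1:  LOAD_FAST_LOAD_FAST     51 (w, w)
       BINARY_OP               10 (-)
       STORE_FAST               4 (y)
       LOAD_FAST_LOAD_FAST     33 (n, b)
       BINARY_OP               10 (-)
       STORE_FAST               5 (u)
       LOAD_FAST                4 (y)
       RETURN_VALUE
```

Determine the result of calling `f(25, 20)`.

84

LOAD_CONST → push 12. Stack: [12]
LOAD_FAST a → push 25. Stack: [12, 25]
BINARY_OP + → 12 + 25 = 37. Stack: [37]
STORE_FAST n → n=37. Stack: []
LOAD_FAST_LOAD_FAST a,n → push 25,37. Stack: [25, 37]
BINARY_OP + → 25 + 37 = 62. Stack: [62]
LOAD_CONST → push 3. Stack: [62, 3]
BINARY_OP - → 62 - 3 = 59. Stack: [59]
STORE_FAST w → w=59. Stack: []
LOAD_FAST_LOAD_FAST a,w → push 25,59. Stack: [25, 59]
COMPARE_OP bool(<) → 25 vs 59 = True. Stack: [True]
POP_JUMP_IF_FALSE → pop True; no jump. Stack: []
LOAD_FAST_LOAD_FAST a,w → push 25,59. Stack: [25, 59]
BINARY_OP + → 25 + 59 = 84. Stack: [84]
STORE_FAST y → y=84. Stack: []
LOAD_FAST b → push 20. Stack: [20]
LOAD_CONST → push 10. Stack: [20, 10]
BINARY_OP * → 20 * 10 = 200. Stack: [200]
LOAD_FAST w → push 59. Stack: [200, 59]
BINARY_OP | → 200 | 59 = 251. Stack: [251]
STORE_FAST u → u=251. Stack: []
LOAD_FAST_LOAD_FAST a,a → push 25,25. Stack: [25, 25]
BINARY_OP % → 25 % 25 = 0. Stack: [0]
LOAD_CONST → push 10. Stack: [0, 10]
BINARY_OP - → 0 - 10 = -10. Stack: [-10]
STORE_FAST u → u=-10. Stack: []
LOAD_FAST y → push 84. Stack: [84]
RETURN_VALUE → return 84.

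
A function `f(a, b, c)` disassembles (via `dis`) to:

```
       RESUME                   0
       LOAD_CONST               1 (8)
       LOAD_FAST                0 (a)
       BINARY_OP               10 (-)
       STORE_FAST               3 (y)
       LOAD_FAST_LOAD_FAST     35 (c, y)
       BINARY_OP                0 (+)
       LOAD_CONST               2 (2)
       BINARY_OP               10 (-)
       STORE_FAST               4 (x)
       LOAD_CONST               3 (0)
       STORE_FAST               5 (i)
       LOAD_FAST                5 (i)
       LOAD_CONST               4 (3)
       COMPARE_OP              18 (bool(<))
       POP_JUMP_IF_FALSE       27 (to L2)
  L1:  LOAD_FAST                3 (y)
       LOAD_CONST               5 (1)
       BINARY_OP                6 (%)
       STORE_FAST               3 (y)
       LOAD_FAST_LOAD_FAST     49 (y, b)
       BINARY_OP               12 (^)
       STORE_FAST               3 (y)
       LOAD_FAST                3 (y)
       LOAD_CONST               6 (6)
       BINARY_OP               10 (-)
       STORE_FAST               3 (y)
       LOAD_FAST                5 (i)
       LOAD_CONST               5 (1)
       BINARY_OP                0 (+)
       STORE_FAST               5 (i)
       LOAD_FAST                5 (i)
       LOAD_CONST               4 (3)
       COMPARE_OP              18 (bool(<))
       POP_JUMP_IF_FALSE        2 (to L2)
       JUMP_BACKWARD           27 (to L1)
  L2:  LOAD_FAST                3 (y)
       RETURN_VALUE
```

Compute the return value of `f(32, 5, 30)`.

-1

LOAD_CONST → push 8
LOAD_FAST a → push 32
BINARY_OP - → 8 - 32 = -24
STORE_FAST y → y=-24
LOAD_FAST_LOAD_FAST c,y → push 30,-24
BINARY_OP + → 30 + -24 = 6
LOAD_CONST → push 2
BINARY_OP - → 6 - 2 = 4
STORE_FAST x → x=4
LOAD_CONST → push 0
STORE_FAST i → i=0
LOAD_FAST i → push 0
LOAD_CONST → push 3
COMPARE_OP bool(<) → 0 vs 3 = True
POP_JUMP_IF_FALSE → pop True; no jump
LOAD_FAST y → push -24
LOAD_CONST → push 1
BINARY_OP % → -24 % 1 = 0
STORE_FAST y → y=0
LOAD_FAST_LOAD_FAST y,b → push 0,5
BINARY_OP ^ → 0 ^ 5 = 5
STORE_FAST y → y=5
LOAD_FAST y → push 5
LOAD_CONST → push 6
BINARY_OP - → 5 - 6 = -1
STORE_FAST y → y=-1
LOAD_FAST i → push 0
LOAD_CONST → push 1
BINARY_OP + → 0 + 1 = 1
STORE_FAST i → i=1
LOAD_FAST i → push 1
LOAD_CONST → push 3
COMPARE_OP bool(<) → 1 vs 3 = True
POP_JUMP_IF_FALSE → pop True; no jump
LOAD_FAST y → push -1
LOAD_CONST → push 1
BINARY_OP % → -1 % 1 = 0
STORE_FAST y → y=0
LOAD_FAST_LOAD_FAST y,b → push 0,5
BINARY_OP ^ → 0 ^ 5 = 5
STORE_FAST y → y=5
LOAD_FAST y → push 5
LOAD_CONST → push 6
BINARY_OP - → 5 - 6 = -1
STORE_FAST y → y=-1
LOAD_FAST i → push 1
LOAD_CONST → push 1
BINARY_OP + → 1 + 1 = 2
STORE_FAST i → i=2
LOAD_FAST i → push 2
LOAD_CONST → push 3
COMPARE_OP bool(<) → 2 vs 3 = True
POP_JUMP_IF_FALSE → pop True; no jump
LOAD_FAST y → push -1
LOAD_CONST → push 1
BINARY_OP % → -1 % 1 = 0
STORE_FAST y → y=0
LOAD_FAST_LOAD_FAST y,b → push 0,5
BINARY_OP ^ → 0 ^ 5 = 5
STORE_FAST y → y=5
LOAD_FAST y → push 5
LOAD_CONST → push 6
BINARY_OP - → 5 - 6 = -1
STORE_FAST y → y=-1
LOAD_FAST i → push 2
LOAD_CONST → push 1
BINARY_OP + → 2 + 1 = 3
STORE_FAST i → i=3
LOAD_FAST i → push 3
LOAD_CONST → push 3
COMPARE_OP bool(<) → 3 vs 3 = False
POP_JUMP_IF_FALSE → pop False; jump
LOAD_FAST y → push -1
RETURN_VALUE → return -1.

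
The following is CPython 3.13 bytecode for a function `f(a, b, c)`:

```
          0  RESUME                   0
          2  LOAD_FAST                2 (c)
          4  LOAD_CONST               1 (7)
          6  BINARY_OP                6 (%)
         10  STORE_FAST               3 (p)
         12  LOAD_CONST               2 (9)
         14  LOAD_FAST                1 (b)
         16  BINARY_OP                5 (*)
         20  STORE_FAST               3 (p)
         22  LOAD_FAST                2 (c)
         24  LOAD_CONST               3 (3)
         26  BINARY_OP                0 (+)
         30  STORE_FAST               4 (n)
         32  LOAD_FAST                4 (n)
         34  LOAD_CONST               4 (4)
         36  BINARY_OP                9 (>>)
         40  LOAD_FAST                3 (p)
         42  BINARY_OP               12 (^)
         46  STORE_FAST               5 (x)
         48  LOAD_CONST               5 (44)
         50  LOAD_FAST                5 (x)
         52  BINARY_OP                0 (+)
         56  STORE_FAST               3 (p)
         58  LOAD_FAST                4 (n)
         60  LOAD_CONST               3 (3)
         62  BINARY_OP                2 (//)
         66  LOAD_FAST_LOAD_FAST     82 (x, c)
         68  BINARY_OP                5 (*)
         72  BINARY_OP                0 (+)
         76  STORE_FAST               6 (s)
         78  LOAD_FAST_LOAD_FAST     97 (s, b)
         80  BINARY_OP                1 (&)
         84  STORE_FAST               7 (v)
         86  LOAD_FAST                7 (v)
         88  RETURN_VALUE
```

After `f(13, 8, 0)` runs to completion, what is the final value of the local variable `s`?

1

LOAD_FAST c → push 0. Stack: [0]
LOAD_CONST → push 7. Stack: [0, 7]
BINARY_OP % → 0 % 7 = 0. Stack: [0]
STORE_FAST p → p=0. Stack: []
LOAD_CONST → push 9. Stack: [9]
LOAD_FAST b → push 8. Stack: [9, 8]
BINARY_OP * → 9 * 8 = 72. Stack: [72]
STORE_FAST p → p=72. Stack: []
LOAD_FAST c → push 0. Stack: [0]
LOAD_CONST → push 3. Stack: [0, 3]
BINARY_OP + → 0 + 3 = 3. Stack: [3]
STORE_FAST n → n=3. Stack: []
LOAD_FAST n → push 3. Stack: [3]
LOAD_CONST → push 4. Stack: [3, 4]
BINARY_OP >> → 3 >> 4 = 0. Stack: [0]
LOAD_FAST p → push 72. Stack: [0, 72]
BINARY_OP ^ → 0 ^ 72 = 72. Stack: [72]
STORE_FAST x → x=72. Stack: []
LOAD_CONST → push 44. Stack: [44]
LOAD_FAST x → push 72. Stack: [44, 72]
BINARY_OP + → 44 + 72 = 116. Stack: [116]
STORE_FAST p → p=116. Stack: []
LOAD_FAST n → push 3. Stack: [3]
LOAD_CONST → push 3. Stack: [3, 3]
BINARY_OP // → 3 // 3 = 1. Stack: [1]
LOAD_FAST_LOAD_FAST x,c → push 72,0. Stack: [1, 72, 0]
BINARY_OP * → 72 * 0 = 0. Stack: [1, 0]
BINARY_OP + → 1 + 0 = 1. Stack: [1]
STORE_FAST s → s=1. Stack: []
LOAD_FAST_LOAD_FAST s,b → push 1,8. Stack: [1, 8]
BINARY_OP & → 1 & 8 = 0. Stack: [0]
STORE_FAST v → v=0. Stack: []
LOAD_FAST v → push 0. Stack: [0]
RETURN_VALUE → return 0.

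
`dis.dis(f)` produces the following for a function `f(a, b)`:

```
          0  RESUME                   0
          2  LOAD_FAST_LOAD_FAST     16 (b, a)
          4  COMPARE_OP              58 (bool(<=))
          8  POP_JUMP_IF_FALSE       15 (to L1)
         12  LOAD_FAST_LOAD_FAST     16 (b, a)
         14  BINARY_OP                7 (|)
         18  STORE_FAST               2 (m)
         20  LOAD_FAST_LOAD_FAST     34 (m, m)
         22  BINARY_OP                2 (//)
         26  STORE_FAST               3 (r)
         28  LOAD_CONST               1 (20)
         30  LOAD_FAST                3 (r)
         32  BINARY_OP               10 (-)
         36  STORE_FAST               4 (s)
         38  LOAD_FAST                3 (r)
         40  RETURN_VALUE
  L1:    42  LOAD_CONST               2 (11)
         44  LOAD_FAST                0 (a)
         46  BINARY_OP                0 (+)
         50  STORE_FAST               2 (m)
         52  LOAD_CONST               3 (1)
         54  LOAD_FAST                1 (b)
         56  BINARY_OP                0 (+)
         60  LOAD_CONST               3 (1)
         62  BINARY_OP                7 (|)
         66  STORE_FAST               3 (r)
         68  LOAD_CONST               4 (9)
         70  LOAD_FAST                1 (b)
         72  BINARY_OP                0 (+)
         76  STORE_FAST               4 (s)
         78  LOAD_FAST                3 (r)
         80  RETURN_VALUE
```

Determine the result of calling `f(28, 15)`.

LOAD_FAST_LOAD_FAST b,a → push 15,28. Stack: [15, 28]
COMPARE_OP bool(<=) → 15 vs 28 = True. Stack: [True]
POP_JUMP_IF_FALSE → pop True; no jump. Stack: []
LOAD_FAST_LOAD_FAST b,a → push 15,28. Stack: [15, 28]
BINARY_OP | → 15 | 28 = 31. Stack: [31]
STORE_FAST m → m=31. Stack: []
LOAD_FAST_LOAD_FAST m,m → push 31,31. Stack: [31, 31]
BINARY_OP // → 31 // 31 = 1. Stack: [1]
STORE_FAST r → r=1. Stack: []
LOAD_CONST → push 20. Stack: [20]
LOAD_FAST r → push 1. Stack: [20, 1]
BINARY_OP - → 20 - 1 = 19. Stack: [19]
STORE_FAST s → s=19. Stack: []
LOAD_FAST r → push 1. Stack: [1]
RETURN_VALUE → return 1.

1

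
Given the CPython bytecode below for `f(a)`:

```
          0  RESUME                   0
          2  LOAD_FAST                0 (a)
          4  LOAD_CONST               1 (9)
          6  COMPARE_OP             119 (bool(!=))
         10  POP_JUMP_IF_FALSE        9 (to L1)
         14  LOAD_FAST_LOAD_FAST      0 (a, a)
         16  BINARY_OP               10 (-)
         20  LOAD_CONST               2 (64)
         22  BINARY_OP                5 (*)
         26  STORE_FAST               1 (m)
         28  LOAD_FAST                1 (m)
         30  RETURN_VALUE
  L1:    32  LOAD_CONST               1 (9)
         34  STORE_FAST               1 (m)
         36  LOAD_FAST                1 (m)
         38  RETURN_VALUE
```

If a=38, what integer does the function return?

LOAD_FAST a → push 38. Stack: [38]
LOAD_CONST → push 9. Stack: [38, 9]
COMPARE_OP bool(!=) → 38 vs 9 = True. Stack: [True]
POP_JUMP_IF_FALSE → pop True; no jump. Stack: []
LOAD_FAST_LOAD_FAST a,a → push 38,38. Stack: [38, 38]
BINARY_OP - → 38 - 38 = 0. Stack: [0]
LOAD_CONST → push 64. Stack: [0, 64]
BINARY_OP * → 0 * 64 = 0. Stack: [0]
STORE_FAST m → m=0. Stack: []
LOAD_FAST m → push 0. Stack: [0]
RETURN_VALUE → return 0.

0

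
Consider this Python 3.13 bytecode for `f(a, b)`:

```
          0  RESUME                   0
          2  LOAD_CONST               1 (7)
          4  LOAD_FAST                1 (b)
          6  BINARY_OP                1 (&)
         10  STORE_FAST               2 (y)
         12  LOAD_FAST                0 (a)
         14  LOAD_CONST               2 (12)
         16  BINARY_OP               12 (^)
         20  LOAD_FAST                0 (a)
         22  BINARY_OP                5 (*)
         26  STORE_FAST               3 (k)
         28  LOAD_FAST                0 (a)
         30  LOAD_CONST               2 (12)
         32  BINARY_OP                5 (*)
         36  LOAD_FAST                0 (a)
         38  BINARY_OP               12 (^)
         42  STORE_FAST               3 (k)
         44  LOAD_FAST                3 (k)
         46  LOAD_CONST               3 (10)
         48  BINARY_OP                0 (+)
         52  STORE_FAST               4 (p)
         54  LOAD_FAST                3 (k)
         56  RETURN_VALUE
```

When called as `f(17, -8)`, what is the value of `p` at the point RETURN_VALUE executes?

LOAD_CONST → push 7. Stack: [7]
LOAD_FAST b → push -8. Stack: [7, -8]
BINARY_OP & → 7 & -8 = 0. Stack: [0]
STORE_FAST y → y=0. Stack: []
LOAD_FAST a → push 17. Stack: [17]
LOAD_CONST → push 12. Stack: [17, 12]
BINARY_OP ^ → 17 ^ 12 = 29. Stack: [29]
LOAD_FAST a → push 17. Stack: [29, 17]
BINARY_OP * → 29 * 17 = 493. Stack: [493]
STORE_FAST k → k=493. Stack: []
LOAD_FAST a → push 17. Stack: [17]
LOAD_CONST → push 12. Stack: [17, 12]
BINARY_OP * → 17 * 12 = 204. Stack: [204]
LOAD_FAST a → push 17. Stack: [204, 17]
BINARY_OP ^ → 204 ^ 17 = 221. Stack: [221]
STORE_FAST k → k=221. Stack: []
LOAD_FAST k → push 221. Stack: [221]
LOAD_CONST → push 10. Stack: [221, 10]
BINARY_OP + → 221 + 10 = 231. Stack: [231]
STORE_FAST p → p=231. Stack: []
LOAD_FAST k → push 221. Stack: [221]
RETURN_VALUE → return 221.

231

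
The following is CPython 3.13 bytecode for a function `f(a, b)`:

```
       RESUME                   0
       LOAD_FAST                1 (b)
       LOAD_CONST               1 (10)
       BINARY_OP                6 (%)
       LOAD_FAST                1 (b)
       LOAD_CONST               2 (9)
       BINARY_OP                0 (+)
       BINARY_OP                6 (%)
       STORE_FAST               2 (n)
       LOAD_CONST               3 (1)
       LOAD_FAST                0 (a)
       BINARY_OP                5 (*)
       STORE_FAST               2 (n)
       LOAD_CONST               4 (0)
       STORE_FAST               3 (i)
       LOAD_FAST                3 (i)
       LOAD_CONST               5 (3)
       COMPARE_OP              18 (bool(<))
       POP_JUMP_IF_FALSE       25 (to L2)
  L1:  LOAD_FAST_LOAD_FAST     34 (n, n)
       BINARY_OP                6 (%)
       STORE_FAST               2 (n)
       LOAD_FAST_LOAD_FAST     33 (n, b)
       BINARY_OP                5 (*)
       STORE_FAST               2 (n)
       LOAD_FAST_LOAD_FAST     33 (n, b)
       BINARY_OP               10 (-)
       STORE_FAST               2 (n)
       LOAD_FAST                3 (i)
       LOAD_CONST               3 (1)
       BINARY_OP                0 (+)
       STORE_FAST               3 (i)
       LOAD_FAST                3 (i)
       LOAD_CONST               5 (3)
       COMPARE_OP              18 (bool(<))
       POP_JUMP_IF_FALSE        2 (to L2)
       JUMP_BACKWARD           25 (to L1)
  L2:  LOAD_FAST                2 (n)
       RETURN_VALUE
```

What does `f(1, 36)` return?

LOAD_FAST b → push 36
LOAD_CONST → push 10
BINARY_OP % → 36 % 10 = 6
LOAD_FAST b → push 36
LOAD_CONST → push 9
BINARY_OP + → 36 + 9 = 45
BINARY_OP % → 6 % 45 = 6
STORE_FAST n → n=6
LOAD_CONST → push 1
LOAD_FAST a → push 1
BINARY_OP * → 1 * 1 = 1
STORE_FAST n → n=1
LOAD_CONST → push 0
STORE_FAST i → i=0
LOAD_FAST i → push 0
LOAD_CONST → push 3
COMPARE_OP bool(<) → 0 vs 3 = True
POP_JUMP_IF_FALSE → pop True; no jump
LOAD_FAST_LOAD_FAST n,n → push 1,1
BINARY_OP % → 1 % 1 = 0
STORE_FAST n → n=0
LOAD_FAST_LOAD_FAST n,b → push 0,36
BINARY_OP * → 0 * 36 = 0
STORE_FAST n → n=0
LOAD_FAST_LOAD_FAST n,b → push 0,36
BINARY_OP - → 0 - 36 = -36
STORE_FAST n → n=-36
LOAD_FAST i → push 0
LOAD_CONST → push 1
BINARY_OP + → 0 + 1 = 1
STORE_FAST i → i=1
LOAD_FAST i → push 1
LOAD_CONST → push 3
COMPARE_OP bool(<) → 1 vs 3 = True
POP_JUMP_IF_FALSE → pop True; no jump
LOAD_FAST_LOAD_FAST n,n → push -36,-36
BINARY_OP % → -36 % -36 = 0
STORE_FAST n → n=0
LOAD_FAST_LOAD_FAST n,b → push 0,36
BINARY_OP * → 0 * 36 = 0
STORE_FAST n → n=0
LOAD_FAST_LOAD_FAST n,b → push 0,36
BINARY_OP - → 0 - 36 = -36
STORE_FAST n → n=-36
LOAD_FAST i → push 1
LOAD_CONST → push 1
BINARY_OP + → 1 + 1 = 2
STORE_FAST i → i=2
LOAD_FAST i → push 2
LOAD_CONST → push 3
COMPARE_OP bool(<) → 2 vs 3 = True
POP_JUMP_IF_FALSE → pop True; no jump
LOAD_FAST_LOAD_FAST n,n → push -36,-36
BINARY_OP % → -36 % -36 = 0
STORE_FAST n → n=0
LOAD_FAST_LOAD_FAST n,b → push 0,36
BINARY_OP * → 0 * 36 = 0
STORE_FAST n → n=0
LOAD_FAST_LOAD_FAST n,b → push 0,36
BINARY_OP - → 0 - 36 = -36
STORE_FAST n → n=-36
LOAD_FAST i → push 2
LOAD_CONST → push 1
BINARY_OP + → 2 + 1 = 3
STORE_FAST i → i=3
LOAD_FAST i → push 3
LOAD_CONST → push 3
COMPARE_OP bool(<) → 3 vs 3 = False
POP_JUMP_IF_FALSE → pop False; jump
LOAD_FAST n → push -36
RETURN_VALUE → return -36.

-36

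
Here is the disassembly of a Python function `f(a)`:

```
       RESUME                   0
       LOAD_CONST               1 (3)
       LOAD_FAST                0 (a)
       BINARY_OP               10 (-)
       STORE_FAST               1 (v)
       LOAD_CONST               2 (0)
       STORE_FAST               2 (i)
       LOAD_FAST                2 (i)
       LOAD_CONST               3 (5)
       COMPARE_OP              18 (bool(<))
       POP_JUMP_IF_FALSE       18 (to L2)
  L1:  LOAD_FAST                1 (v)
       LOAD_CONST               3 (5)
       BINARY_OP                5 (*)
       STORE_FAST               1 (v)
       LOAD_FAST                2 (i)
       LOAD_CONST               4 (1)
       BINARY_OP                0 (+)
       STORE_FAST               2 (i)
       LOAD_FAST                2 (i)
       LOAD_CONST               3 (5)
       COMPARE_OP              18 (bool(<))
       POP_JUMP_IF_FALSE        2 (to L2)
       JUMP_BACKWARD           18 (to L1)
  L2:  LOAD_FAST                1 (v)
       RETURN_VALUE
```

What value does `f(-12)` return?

LOAD_CONST → push 3
LOAD_FAST a → push -12
BINARY_OP - → 3 - -12 = 15
STORE_FAST v → v=15
LOAD_CONST → push 0
STORE_FAST i → i=0
LOAD_FAST i → push 0
LOAD_CONST → push 5
COMPARE_OP bool(<) → 0 vs 5 = True
POP_JUMP_IF_FALSE → pop True; no jump
LOAD_FAST v → push 15
LOAD_CONST → push 5
BINARY_OP * → 15 * 5 = 75
STORE_FAST v → v=75
LOAD_FAST i → push 0
LOAD_CONST → push 1
BINARY_OP + → 0 + 1 = 1
STORE_FAST i → i=1
LOAD_FAST i → push 1
LOAD_CONST → push 5
COMPARE_OP bool(<) → 1 vs 5 = True
POP_JUMP_IF_FALSE → pop True; no jump
LOAD_FAST v → push 75
LOAD_CONST → push 5
BINARY_OP * → 75 * 5 = 375
STORE_FAST v → v=375
LOAD_FAST i → push 1
LOAD_CONST → push 1
BINARY_OP + → 1 + 1 = 2
STORE_FAST i → i=2
LOAD_FAST i → push 2
LOAD_CONST → push 5
COMPARE_OP bool(<) → 2 vs 5 = True
POP_JUMP_IF_FALSE → pop True; no jump
LOAD_FAST v → push 375
LOAD_CONST → push 5
BINARY_OP * → 375 * 5 = 1875
STORE_FAST v → v=1875
LOAD_FAST i → push 2
LOAD_CONST → push 1
BINARY_OP + → 2 + 1 = 3
STORE_FAST i → i=3
LOAD_FAST i → push 3
LOAD_CONST → push 5
COMPARE_OP bool(<) → 3 vs 5 = True
POP_JUMP_IF_FALSE → pop True; no jump
LOAD_FAST v → push 1875
LOAD_CONST → push 5
BINARY_OP * → 1875 * 5 = 9375
STORE_FAST v → v=9375
LOAD_FAST i → push 3
LOAD_CONST → push 1
BINARY_OP + → 3 + 1 = 4
STORE_FAST i → i=4
LOAD_FAST i → push 4
LOAD_CONST → push 5
COMPARE_OP bool(<) → 4 vs 5 = True
POP_JUMP_IF_FALSE → pop True; no jump
LOAD_FAST v → push 9375
LOAD_CONST → push 5
BINARY_OP * → 9375 * 5 = 46875
STORE_FAST v → v=46875
LOAD_FAST i → push 4
LOAD_CONST → push 1
BINARY_OP + → 4 + 1 = 5
STORE_FAST i → i=5
LOAD_FAST i → push 5
LOAD_CONST → push 5
COMPARE_OP bool(<) → 5 vs 5 = False
POP_JUMP_IF_FALSE → pop False; jump
LOAD_FAST v → push 46875
RETURN_VALUE → return 46875.

46875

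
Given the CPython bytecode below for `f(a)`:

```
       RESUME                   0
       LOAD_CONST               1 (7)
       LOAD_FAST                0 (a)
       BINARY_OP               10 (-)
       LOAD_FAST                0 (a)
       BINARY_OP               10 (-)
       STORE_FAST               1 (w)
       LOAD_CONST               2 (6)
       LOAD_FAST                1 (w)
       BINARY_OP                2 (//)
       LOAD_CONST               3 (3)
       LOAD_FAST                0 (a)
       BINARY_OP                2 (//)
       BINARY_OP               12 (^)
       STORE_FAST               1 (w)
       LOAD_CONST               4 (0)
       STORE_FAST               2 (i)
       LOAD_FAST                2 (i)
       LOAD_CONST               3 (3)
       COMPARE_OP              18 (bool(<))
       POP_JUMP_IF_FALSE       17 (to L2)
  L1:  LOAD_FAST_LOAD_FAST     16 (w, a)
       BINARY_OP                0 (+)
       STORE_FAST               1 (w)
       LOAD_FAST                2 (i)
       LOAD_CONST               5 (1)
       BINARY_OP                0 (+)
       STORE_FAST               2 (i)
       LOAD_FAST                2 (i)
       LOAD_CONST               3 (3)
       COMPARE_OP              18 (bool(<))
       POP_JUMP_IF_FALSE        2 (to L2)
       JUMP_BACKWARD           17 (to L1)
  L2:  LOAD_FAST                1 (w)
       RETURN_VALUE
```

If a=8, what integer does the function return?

LOAD_CONST → push 7. Stack: [7]
LOAD_FAST a → push 8. Stack: [7, 8]
BINARY_OP - → 7 - 8 = -1. Stack: [-1]
LOAD_FAST a → push 8. Stack: [-1, 8]
BINARY_OP - → -1 - 8 = -9. Stack: [-9]
STORE_FAST w → w=-9. Stack: []
LOAD_CONST → push 6. Stack: [6]
LOAD_FAST w → push -9. Stack: [6, -9]
BINARY_OP // → 6 // -9 = -1. Stack: [-1]
LOAD_CONST → push 3. Stack: [-1, 3]
LOAD_FAST a → push 8. Stack: [-1, 3, 8]
BINARY_OP // → 3 // 8 = 0. Stack: [-1, 0]
BINARY_OP ^ → -1 ^ 0 = -1. Stack: [-1]
STORE_FAST w → w=-1. Stack: []
LOAD_CONST → push 0. Stack: [0]
STORE_FAST i → i=0. Stack: []
LOAD_FAST i → push 0. Stack: [0]
LOAD_CONST → push 3. Stack: [0, 3]
COMPARE_OP bool(<) → 0 vs 3 = True. Stack: [True]
POP_JUMP_IF_FALSE → pop True; no jump. Stack: []
LOAD_FAST_LOAD_FAST w,a → push -1,8. Stack: [-1, 8]
BINARY_OP + → -1 + 8 = 7. Stack: [7]
STORE_FAST w → w=7. Stack: []
LOAD_FAST i → push 0. Stack: [0]
LOAD_CONST → push 1. Stack: [0, 1]
BINARY_OP + → 0 + 1 = 1. Stack: [1]
STORE_FAST i → i=1. Stack: []
LOAD_FAST i → push 1. Stack: [1]
LOAD_CONST → push 3. Stack: [1, 3]
COMPARE_OP bool(<) → 1 vs 3 = True. Stack: [True]
POP_JUMP_IF_FALSE → pop True; no jump. Stack: []
LOAD_FAST_LOAD_FAST w,a → push 7,8. Stack: [7, 8]
BINARY_OP + → 7 + 8 = 15. Stack: [15]
STORE_FAST w → w=15. Stack: []
LOAD_FAST i → push 1. Stack: [1]
LOAD_CONST → push 1. Stack: [1, 1]
BINARY_OP + → 1 + 1 = 2. Stack: [2]
STORE_FAST i → i=2. Stack: []
LOAD_FAST i → push 2. Stack: [2]
LOAD_CONST → push 3. Stack: [2, 3]
COMPARE_OP bool(<) → 2 vs 3 = True. Stack: [True]
POP_JUMP_IF_FALSE → pop True; no jump. Stack: []
LOAD_FAST_LOAD_FAST w,a → push 15,8. Stack: [15, 8]
BINARY_OP + → 15 + 8 = 23. Stack: [23]
STORE_FAST w → w=23. Stack: []
LOAD_FAST i → push 2. Stack: [2]
LOAD_CONST → push 1. Stack: [2, 1]
BINARY_OP + → 2 + 1 = 3. Stack: [3]
STORE_FAST i → i=3. Stack: []
LOAD_FAST i → push 3. Stack: [3]
LOAD_CONST → push 3. Stack: [3, 3]
COMPARE_OP bool(<) → 3 vs 3 = False. Stack: [False]
POP_JUMP_IF_FALSE → pop False; jump. Stack: []
LOAD_FAST w → push 23. Stack: [23]
RETURN_VALUE → return 23.

23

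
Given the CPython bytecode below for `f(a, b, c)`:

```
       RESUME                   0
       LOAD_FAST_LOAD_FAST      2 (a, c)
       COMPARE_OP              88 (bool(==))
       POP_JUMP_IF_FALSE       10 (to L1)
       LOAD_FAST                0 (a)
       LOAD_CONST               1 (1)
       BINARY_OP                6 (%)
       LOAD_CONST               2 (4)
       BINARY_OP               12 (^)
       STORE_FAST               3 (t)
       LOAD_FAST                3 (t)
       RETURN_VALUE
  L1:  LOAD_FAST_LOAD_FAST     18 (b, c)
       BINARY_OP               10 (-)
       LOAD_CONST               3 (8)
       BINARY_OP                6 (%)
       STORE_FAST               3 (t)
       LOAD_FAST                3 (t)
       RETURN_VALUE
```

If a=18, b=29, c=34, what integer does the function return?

LOAD_FAST_LOAD_FAST a,c → push 18,34. Stack: [18, 34]
COMPARE_OP bool(==) → 18 vs 34 = False. Stack: [False]
POP_JUMP_IF_FALSE → pop False; jump. Stack: []
LOAD_FAST_LOAD_FAST b,c → push 29,34. Stack: [29, 34]
BINARY_OP - → 29 - 34 = -5. Stack: [-5]
LOAD_CONST → push 8. Stack: [-5, 8]
BINARY_OP % → -5 % 8 = 3. Stack: [3]
STORE_FAST t → t=3. Stack: []
LOAD_FAST t → push 3. Stack: [3]
RETURN_VALUE → return 3.

3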